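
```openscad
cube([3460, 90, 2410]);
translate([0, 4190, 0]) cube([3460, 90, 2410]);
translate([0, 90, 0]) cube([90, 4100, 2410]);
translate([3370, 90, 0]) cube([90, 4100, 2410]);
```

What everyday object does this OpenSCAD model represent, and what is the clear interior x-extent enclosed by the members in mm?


A house (or room) frame. The interior width is 3280 mm.

Four 2410 mm walls enclosing a rectangle with no floor or roof — a room or house frame. Outside width is 3460 mm and wall thickness is 90 mm, so the interior width is 3460 − 2 × 90 = 3280 mm.


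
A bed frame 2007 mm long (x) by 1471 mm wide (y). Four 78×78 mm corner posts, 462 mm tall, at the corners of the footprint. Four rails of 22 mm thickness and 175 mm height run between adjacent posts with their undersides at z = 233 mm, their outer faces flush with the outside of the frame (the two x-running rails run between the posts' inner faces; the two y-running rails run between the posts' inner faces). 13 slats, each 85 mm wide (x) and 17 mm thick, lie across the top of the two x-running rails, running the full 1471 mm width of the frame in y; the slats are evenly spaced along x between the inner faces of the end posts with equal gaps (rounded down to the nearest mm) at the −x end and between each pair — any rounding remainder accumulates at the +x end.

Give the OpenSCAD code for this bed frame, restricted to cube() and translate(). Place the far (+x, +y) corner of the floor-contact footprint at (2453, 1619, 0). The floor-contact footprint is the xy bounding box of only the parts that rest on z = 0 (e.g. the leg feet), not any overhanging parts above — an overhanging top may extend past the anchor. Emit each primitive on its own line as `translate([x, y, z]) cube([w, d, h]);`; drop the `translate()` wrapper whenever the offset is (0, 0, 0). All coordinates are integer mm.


translate([446, 148, 0]) cube([78, 78, 462]);
translate([446, 1541, 0]) cube([78, 78, 462]);
translate([2375, 148, 0]) cube([78, 78, 462]);
translate([2375, 1541, 0]) cube([78, 78, 462]);
translate([524, 148, 233]) cube([1851, 22, 175]);
translate([524, 1597, 233]) cube([1851, 22, 175]);
translate([446, 226, 233]) cube([22, 1315, 175]);
translate([2431, 226, 233]) cube([22, 1315, 175]);
translate([577, 148, 408]) cube([85, 1471, 17]);
translate([715, 148, 408]) cube([85, 1471, 17]);
translate([853, 148, 408]) cube([85, 1471, 17]);
translate([991, 148, 408]) cube([85, 1471, 17]);
translate([1129, 148, 408]) cube([85, 1471, 17]);
translate([1267, 148, 408]) cube([85, 1471, 17]);
translate([1405, 148, 408]) cube([85, 1471, 17]);
translate([1543, 148, 408]) cube([85, 1471, 17]);
translate([1681, 148, 408]) cube([85, 1471, 17]);
translate([1819, 148, 408]) cube([85, 1471, 17]);
translate([1957, 148, 408]) cube([85, 1471, 17]);
translate([2095, 148, 408]) cube([85, 1471, 17]);
translate([2233, 148, 408]) cube([85, 1471, 17]);


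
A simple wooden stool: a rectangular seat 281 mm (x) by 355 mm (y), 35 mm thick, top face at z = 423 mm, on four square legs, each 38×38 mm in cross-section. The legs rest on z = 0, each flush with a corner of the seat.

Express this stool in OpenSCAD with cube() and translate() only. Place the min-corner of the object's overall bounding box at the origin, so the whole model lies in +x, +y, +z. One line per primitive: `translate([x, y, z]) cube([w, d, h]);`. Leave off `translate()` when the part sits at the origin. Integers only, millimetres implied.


translate([0, 0, 388]) cube([281, 355, 35]);
cube([38, 38, 388]);
translate([243, 0, 0]) cube([38, 38, 388]);
translate([0, 317, 0]) cube([38, 38, 388]);
translate([243, 317, 0]) cube([38, 38, 388]);


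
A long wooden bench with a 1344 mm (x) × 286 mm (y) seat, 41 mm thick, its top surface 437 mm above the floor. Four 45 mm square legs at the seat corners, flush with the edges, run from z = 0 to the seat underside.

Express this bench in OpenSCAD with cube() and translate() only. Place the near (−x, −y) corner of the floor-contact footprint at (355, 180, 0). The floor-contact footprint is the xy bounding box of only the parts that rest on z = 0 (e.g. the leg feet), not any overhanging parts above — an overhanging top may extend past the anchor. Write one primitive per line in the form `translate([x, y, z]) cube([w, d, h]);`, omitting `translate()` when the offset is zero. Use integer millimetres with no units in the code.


// leg_h = 437 − 41 = 396
translate([355, 180, 396]) cube([1344, 286, 41]);
translate([355, 180, 0]) cube([45, 45, 396]);
translate([355, 421, 0]) cube([45, 45, 396]);
translate([1654, 180, 0]) cube([45, 45, 396]);
translate([1654, 421, 0]) cube([45, 45, 396]);


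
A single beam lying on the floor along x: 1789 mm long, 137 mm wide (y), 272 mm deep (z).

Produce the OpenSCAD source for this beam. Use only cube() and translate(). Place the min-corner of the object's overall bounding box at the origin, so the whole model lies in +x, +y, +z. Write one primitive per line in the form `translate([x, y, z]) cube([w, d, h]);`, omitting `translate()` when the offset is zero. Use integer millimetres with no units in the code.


cube([1789, 137, 272]);


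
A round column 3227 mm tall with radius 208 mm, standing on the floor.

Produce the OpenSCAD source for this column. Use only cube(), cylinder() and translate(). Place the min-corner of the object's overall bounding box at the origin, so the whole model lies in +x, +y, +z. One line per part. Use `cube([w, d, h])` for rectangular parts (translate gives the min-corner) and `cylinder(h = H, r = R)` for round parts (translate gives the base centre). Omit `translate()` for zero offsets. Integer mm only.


translate([208, 208, 0]) cylinder(h = 3227, r = 208);


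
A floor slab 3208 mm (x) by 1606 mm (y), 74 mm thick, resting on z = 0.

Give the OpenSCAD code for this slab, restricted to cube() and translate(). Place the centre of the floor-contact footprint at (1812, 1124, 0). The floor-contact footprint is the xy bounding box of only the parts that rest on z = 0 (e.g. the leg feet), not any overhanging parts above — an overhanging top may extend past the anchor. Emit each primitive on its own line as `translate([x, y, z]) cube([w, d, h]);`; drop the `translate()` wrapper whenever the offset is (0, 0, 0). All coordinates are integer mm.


translate([208, 321, 0]) cube([3208, 1606, 74]);


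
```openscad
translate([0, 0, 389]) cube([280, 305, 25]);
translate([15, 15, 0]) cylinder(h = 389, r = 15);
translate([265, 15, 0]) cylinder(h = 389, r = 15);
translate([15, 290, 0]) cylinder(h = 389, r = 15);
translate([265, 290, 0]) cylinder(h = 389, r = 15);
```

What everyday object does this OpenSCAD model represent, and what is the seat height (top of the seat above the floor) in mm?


A stool. The seat height is 414 mm.

A 280×305×25 slab at z = 389 on four corner cylinders — a stool. The seat top is 389 + 25 = 414 mm.


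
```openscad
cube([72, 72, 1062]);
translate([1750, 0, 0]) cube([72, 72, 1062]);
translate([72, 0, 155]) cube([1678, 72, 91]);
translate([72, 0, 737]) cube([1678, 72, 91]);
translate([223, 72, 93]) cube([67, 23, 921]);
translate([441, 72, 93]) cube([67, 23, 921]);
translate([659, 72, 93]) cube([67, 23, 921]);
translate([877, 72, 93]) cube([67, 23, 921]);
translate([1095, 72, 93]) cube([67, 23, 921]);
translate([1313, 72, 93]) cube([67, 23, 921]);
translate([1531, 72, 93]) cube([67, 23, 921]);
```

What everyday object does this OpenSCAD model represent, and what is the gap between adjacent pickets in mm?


A fence section. The picket gap is 151 mm.

Two posts, two rails, 7 pickets — a fence section. Span 1678 mm holds 7 pickets of 67 mm with 8 equal gaps: ⌊(1678 − 7·67) / 8⌋ = 151 mm.


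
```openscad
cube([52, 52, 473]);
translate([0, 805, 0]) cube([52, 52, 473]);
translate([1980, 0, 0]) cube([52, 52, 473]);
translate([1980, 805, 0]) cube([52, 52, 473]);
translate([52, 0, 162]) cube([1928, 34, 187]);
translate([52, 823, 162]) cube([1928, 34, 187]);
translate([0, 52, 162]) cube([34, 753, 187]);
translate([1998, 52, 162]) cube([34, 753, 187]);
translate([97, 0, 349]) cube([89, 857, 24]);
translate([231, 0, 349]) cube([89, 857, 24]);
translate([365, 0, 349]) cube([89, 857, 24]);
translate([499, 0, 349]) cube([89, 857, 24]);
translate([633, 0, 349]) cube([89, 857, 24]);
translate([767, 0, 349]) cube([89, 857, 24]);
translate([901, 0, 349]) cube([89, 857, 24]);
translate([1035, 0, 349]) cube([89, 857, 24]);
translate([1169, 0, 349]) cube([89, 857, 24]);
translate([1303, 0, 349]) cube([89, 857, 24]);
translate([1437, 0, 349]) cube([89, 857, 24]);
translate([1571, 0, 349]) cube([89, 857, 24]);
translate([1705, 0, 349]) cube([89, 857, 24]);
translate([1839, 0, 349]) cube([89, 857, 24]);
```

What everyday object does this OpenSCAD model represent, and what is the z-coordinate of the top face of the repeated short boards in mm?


A bed frame. The slat-top height is 373 mm.

Four posts, four rails, and a row of slats — a bed frame. Slats sit on the rails at z = 162 + 187 = 349; with slat thickness 24, the top is 373 mm.


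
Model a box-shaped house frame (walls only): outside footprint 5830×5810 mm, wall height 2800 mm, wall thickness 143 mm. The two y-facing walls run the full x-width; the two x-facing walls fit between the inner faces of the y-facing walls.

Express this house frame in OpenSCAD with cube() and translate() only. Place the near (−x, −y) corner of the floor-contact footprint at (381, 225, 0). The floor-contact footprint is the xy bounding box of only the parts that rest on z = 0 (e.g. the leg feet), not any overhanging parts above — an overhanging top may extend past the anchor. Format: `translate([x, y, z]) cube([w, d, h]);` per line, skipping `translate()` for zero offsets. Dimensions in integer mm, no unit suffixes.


translate([381, 225, 0]) cube([5830, 143, 2800]);
translate([381, 5892, 0]) cube([5830, 143, 2800]);
translate([381, 368, 0]) cube([143, 5524, 2800]);
translate([6068, 368, 0]) cube([143, 5524, 2800]);


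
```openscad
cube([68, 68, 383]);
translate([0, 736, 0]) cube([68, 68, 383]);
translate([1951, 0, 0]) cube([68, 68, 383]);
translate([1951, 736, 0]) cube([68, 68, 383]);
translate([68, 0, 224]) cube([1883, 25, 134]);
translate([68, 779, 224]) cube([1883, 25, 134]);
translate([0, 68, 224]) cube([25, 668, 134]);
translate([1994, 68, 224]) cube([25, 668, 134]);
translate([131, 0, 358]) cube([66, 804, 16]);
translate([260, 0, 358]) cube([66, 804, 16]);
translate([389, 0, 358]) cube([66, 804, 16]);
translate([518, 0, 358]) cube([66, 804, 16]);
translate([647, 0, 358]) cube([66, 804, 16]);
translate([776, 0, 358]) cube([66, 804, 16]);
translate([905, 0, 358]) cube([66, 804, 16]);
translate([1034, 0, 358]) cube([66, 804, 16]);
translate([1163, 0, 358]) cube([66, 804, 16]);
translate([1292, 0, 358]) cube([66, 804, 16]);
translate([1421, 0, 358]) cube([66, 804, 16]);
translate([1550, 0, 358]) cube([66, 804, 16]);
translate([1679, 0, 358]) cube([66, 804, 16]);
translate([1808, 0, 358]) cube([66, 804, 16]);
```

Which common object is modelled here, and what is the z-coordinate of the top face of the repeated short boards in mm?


A bed frame. The slat-top height is 374 mm.

Four posts, four rails, and a row of slats — a bed frame. Slats sit on the rails at z = 224 + 134 = 358; with slat thickness 16, the top is 374 mm.


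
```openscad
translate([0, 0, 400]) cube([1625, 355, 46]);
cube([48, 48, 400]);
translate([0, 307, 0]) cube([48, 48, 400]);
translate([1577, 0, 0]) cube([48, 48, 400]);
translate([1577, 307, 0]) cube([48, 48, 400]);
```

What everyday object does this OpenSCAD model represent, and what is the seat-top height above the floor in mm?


A bench. The seat-top height is 446 mm.

A long slab on four corner posts — a bench. The slab sits at z = 400 with thickness 46, so the top is 400 + 46 = 446 mm.


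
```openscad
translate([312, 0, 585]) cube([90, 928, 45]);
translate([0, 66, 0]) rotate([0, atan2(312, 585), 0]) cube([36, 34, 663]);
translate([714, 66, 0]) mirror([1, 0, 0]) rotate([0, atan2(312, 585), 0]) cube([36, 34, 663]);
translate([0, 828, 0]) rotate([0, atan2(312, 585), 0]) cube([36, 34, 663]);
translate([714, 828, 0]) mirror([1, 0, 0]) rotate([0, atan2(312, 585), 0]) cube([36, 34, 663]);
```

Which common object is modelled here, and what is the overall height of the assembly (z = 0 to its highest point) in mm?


A sawhorse. The overall height is 630 mm.

A beam across two mirrored pairs of raked legs — a sawhorse. The beam's underside is at z = 585 (matching the legs' vertical rise in atan2(312, 585)) and the beam is 45 mm tall, so its top is at 585 + 45 = 630 mm. The raked legs top out at the beam's underside, so that is the highest point.


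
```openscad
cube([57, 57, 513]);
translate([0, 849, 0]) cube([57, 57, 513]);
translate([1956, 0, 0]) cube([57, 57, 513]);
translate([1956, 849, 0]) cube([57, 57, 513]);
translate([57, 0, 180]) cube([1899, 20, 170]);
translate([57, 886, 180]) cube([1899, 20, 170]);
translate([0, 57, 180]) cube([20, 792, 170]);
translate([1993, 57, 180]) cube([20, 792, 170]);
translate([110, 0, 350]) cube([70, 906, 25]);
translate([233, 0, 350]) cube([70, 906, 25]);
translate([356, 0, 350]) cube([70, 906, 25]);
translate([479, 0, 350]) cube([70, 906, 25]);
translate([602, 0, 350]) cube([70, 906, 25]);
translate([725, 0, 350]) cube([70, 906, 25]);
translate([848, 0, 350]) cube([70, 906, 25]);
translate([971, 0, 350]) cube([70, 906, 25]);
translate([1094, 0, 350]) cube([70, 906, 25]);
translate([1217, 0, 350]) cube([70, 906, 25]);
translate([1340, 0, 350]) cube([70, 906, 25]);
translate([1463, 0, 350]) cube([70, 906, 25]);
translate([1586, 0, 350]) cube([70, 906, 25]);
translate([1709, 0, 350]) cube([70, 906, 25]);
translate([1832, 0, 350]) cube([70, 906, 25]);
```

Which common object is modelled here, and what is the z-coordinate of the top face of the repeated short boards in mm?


A bed frame. The slat-top height is 375 mm.

Four posts, four rails, and a row of slats — a bed frame. Slats sit on the rails at z = 180 + 170 = 350; with slat thickness 25, the top is 375 mm.


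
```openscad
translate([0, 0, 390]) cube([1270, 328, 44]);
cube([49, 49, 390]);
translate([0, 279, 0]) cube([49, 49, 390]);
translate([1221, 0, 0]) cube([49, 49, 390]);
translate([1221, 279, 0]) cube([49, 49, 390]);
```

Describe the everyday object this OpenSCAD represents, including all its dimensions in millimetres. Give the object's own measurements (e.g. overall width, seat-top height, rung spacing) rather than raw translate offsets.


A long wooden bench with a 1270 mm (x) × 328 mm (y) seat, 44 mm thick, its top surface 434 mm above the floor. Four 49 mm square legs at the seat corners, flush with the edges, run from z = 0 to the seat underside.


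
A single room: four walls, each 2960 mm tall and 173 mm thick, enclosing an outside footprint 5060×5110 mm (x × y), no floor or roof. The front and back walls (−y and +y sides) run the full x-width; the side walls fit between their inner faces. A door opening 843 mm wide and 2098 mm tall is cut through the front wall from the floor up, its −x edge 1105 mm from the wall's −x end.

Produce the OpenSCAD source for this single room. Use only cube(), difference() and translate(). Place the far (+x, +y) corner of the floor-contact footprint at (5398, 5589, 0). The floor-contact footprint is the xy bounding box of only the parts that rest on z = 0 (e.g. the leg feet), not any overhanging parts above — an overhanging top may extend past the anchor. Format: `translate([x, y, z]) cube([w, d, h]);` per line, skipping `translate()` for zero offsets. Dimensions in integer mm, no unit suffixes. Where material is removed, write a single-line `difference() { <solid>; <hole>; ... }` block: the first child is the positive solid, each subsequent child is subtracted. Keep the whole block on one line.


difference() { translate([338, 479, 0]) cube([5060, 173, 2960]); translate([1443, 479, 0]) cube([843, 173, 2098]); }
translate([338, 5416, 0]) cube([5060, 173, 2960]);
translate([338, 652, 0]) cube([173, 4764, 2960]);
translate([5225, 652, 0]) cube([173, 4764, 2960]);


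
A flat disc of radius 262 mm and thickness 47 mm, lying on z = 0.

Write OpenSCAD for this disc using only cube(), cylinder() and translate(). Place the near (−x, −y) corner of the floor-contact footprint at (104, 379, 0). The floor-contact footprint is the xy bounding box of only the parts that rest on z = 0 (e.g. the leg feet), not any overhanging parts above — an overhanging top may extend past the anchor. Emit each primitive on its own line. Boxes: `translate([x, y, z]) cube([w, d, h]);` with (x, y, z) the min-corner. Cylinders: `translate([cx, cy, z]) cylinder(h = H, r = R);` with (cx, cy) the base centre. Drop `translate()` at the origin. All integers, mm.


translate([366, 641, 0]) cylinder(h = 47, r = 262);


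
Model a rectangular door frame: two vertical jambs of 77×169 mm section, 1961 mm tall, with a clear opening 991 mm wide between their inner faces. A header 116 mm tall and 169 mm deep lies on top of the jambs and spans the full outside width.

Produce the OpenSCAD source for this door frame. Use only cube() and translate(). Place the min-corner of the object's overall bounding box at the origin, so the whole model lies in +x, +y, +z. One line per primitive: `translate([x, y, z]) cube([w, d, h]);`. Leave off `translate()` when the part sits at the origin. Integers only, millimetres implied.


cube([77, 169, 1961]);
translate([1068, 0, 0]) cube([77, 169, 1961]);
translate([0, 0, 1961]) cube([1145, 169, 116]);


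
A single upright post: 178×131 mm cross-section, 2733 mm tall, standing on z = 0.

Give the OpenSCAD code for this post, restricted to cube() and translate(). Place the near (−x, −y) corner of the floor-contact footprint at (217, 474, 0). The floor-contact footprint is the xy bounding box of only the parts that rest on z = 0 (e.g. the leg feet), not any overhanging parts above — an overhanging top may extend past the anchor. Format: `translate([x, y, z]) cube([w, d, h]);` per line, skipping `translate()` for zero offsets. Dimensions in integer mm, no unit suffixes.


translate([217, 474, 0]) cube([178, 131, 2733]);


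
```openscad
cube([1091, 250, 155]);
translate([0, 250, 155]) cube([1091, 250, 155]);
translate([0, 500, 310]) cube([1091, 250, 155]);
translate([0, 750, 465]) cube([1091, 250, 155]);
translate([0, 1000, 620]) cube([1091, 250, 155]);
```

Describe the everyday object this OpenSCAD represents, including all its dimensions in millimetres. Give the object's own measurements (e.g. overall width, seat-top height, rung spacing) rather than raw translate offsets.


A straight staircase of 5 solid steps. Each step is 1091 mm wide (x), 250 mm deep (y, the going) and 155 mm tall (the rise). The first step rests on the floor; each subsequent step sits one going further in +y and one rise higher in +z, directly behind and above the previous step with no overlap.


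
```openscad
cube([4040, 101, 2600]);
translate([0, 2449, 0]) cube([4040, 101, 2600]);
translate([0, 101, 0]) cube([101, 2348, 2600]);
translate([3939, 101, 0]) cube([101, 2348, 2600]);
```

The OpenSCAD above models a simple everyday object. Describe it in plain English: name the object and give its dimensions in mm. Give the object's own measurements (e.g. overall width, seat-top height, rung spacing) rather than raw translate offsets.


The wall frame of a small rectangular building: four walls, each 2600 mm tall and 101 mm thick, enclosing a footprint 4040 mm (x) by 2550 mm (y) outside-to-outside, with no floor or roof. The front and back walls (the −y and +y sides) span the full width; the two side walls fit between them.


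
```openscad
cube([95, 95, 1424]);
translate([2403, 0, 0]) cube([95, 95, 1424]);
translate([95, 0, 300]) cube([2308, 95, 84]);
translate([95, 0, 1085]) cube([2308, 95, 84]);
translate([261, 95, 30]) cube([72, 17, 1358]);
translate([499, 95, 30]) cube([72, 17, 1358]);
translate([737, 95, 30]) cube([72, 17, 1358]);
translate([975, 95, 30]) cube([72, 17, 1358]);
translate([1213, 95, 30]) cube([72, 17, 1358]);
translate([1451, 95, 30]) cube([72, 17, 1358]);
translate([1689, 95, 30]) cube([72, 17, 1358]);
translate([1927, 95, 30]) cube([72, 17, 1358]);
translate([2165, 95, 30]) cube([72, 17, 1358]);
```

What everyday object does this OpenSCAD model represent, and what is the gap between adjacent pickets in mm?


A fence section. The picket gap is 166 mm.

Two posts, two rails, 9 pickets — a fence section. Span 2308 mm holds 9 pickets of 72 mm with 10 equal gaps: ⌊(2308 − 9·72) / 10⌋ = 166 mm.


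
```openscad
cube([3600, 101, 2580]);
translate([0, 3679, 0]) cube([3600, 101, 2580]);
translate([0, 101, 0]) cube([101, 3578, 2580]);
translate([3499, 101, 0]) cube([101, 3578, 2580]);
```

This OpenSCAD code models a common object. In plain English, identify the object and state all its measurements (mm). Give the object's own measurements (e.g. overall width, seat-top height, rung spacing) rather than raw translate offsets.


The wall frame of a small rectangular building: four walls, each 2580 mm tall and 101 mm thick, enclosing a footprint 3600 mm (x) by 3780 mm (y) outside-to-outside, with no floor or roof. The front and back walls (the −y and +y sides) span the full width; the two side walls fit between them.


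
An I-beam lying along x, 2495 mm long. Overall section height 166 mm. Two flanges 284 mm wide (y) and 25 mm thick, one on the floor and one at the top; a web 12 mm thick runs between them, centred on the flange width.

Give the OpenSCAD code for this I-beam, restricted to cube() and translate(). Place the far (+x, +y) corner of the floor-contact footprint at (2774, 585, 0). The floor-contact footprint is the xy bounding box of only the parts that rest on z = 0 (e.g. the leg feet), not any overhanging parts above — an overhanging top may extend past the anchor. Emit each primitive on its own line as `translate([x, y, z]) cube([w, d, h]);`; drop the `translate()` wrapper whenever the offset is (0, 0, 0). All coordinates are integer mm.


translate([279, 301, 0]) cube([2495, 284, 25]);
translate([279, 437, 25]) cube([2495, 12, 116]);
translate([279, 301, 141]) cube([2495, 284, 25]);


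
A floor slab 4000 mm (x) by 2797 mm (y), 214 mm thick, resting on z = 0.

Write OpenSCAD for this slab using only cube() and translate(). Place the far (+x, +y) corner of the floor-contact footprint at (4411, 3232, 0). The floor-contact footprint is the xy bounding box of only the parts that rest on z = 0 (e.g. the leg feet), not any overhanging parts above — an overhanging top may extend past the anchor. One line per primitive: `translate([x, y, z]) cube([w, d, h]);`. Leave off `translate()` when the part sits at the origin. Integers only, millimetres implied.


translate([411, 435, 0]) cube([4000, 2797, 214]);


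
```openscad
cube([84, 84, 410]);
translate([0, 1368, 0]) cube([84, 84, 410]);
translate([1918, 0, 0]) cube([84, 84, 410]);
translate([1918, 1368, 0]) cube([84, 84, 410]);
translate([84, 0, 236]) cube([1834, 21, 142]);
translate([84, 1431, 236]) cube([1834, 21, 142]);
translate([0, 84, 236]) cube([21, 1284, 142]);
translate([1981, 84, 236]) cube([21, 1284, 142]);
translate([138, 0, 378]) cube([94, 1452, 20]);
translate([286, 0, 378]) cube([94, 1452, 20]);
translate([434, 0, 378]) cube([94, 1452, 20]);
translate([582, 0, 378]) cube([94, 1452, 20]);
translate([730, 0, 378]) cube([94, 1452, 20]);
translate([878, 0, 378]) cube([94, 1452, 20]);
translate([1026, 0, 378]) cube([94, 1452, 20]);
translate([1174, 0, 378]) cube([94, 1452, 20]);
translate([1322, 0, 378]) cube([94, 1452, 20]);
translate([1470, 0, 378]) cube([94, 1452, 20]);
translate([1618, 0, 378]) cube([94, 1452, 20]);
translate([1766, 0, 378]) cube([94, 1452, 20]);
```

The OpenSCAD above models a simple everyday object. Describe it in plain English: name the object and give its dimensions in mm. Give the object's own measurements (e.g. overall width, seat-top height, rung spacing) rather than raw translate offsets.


A bed frame 2002 mm long (x) by 1452 mm wide (y). Four 84×84 mm corner posts, 410 mm tall, at the corners of the footprint. Four rails of 21 mm thickness and 142 mm height run between adjacent posts with their undersides at z = 236 mm, their outer faces flush with the outside of the frame (the two x-running rails run between the posts' inner faces; the two y-running rails run between the posts' inner faces). 12 slats, each 94 mm wide (x) and 20 mm thick, lie across the top of the two x-running rails, running the full 1452 mm width of the frame in y; along x they sit between the end posts with a 54 mm gap after the −x posts and between neighbouring slats, leaving 58 mm before the +x posts.


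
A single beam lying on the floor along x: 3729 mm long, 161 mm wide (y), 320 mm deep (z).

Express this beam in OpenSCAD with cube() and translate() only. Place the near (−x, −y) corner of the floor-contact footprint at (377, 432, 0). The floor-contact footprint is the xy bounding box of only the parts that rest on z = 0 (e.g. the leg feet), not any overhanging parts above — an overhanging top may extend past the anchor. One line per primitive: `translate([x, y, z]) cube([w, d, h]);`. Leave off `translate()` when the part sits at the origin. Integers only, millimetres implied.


translate([377, 432, 0]) cube([3729, 161, 320]);


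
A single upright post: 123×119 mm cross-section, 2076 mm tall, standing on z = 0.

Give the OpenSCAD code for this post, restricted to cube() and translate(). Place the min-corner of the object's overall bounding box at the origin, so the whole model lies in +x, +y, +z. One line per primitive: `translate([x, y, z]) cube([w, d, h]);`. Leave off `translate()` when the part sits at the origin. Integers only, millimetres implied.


cube([123, 119, 2076]);


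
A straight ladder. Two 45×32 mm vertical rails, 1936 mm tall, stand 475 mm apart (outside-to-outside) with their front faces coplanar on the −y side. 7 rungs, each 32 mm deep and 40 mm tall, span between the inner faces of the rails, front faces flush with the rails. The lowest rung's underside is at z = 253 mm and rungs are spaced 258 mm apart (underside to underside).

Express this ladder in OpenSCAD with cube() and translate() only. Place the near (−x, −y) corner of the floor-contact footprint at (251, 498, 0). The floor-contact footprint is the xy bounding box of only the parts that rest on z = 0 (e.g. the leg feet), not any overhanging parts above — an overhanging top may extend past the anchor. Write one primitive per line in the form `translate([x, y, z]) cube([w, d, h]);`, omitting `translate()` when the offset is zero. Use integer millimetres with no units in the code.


translate([251, 498, 0]) cube([45, 32, 1936]);
translate([681, 498, 0]) cube([45, 32, 1936]);
translate([296, 498, 253]) cube([385, 32, 40]);
translate([296, 498, 511]) cube([385, 32, 40]);
translate([296, 498, 769]) cube([385, 32, 40]);
translate([296, 498, 1027]) cube([385, 32, 40]);
translate([296, 498, 1285]) cube([385, 32, 40]);
translate([296, 498, 1543]) cube([385, 32, 40]);
translate([296, 498, 1801]) cube([385, 32, 40]);


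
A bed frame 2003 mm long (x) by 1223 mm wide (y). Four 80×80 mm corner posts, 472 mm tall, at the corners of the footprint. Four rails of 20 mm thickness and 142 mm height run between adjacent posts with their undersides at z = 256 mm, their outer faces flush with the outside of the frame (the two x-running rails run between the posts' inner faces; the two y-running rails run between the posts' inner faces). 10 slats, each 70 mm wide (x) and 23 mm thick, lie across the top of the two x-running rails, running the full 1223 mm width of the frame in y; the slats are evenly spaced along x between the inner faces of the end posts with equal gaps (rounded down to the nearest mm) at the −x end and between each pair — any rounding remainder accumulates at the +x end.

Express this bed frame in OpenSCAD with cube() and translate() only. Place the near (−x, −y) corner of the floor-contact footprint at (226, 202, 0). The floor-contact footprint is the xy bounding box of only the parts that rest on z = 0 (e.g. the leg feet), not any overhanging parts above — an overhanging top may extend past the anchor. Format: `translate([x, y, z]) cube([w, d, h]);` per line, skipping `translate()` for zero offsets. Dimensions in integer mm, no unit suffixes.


translate([226, 202, 0]) cube([80, 80, 472]);
translate([226, 1345, 0]) cube([80, 80, 472]);
translate([2149, 202, 0]) cube([80, 80, 472]);
translate([2149, 1345, 0]) cube([80, 80, 472]);
translate([306, 202, 256]) cube([1843, 20, 142]);
translate([306, 1405, 256]) cube([1843, 20, 142]);
translate([226, 282, 256]) cube([20, 1063, 142]);
translate([2209, 282, 256]) cube([20, 1063, 142]);
translate([409, 202, 398]) cube([70, 1223, 23]);
translate([582, 202, 398]) cube([70, 1223, 23]);
translate([755, 202, 398]) cube([70, 1223, 23]);
translate([928, 202, 398]) cube([70, 1223, 23]);
translate([1101, 202, 398]) cube([70, 1223, 23]);
translate([1274, 202, 398]) cube([70, 1223, 23]);
translate([1447, 202, 398]) cube([70, 1223, 23]);
translate([1620, 202, 398]) cube([70, 1223, 23]);
translate([1793, 202, 398]) cube([70, 1223, 23]);
translate([1966, 202, 398]) cube([70, 1223, 23]);


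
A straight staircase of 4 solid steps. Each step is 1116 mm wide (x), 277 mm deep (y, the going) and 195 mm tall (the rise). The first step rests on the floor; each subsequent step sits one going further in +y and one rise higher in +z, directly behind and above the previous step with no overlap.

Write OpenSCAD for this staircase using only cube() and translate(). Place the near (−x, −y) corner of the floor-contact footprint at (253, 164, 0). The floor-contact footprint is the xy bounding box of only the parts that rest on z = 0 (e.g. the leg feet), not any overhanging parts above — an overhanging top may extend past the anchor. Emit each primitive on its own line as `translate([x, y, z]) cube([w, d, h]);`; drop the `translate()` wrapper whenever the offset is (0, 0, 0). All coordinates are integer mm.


translate([253, 164, 0]) cube([1116, 277, 195]);
translate([253, 441, 195]) cube([1116, 277, 195]);
translate([253, 718, 390]) cube([1116, 277, 195]);
translate([253, 995, 585]) cube([1116, 277, 195]);


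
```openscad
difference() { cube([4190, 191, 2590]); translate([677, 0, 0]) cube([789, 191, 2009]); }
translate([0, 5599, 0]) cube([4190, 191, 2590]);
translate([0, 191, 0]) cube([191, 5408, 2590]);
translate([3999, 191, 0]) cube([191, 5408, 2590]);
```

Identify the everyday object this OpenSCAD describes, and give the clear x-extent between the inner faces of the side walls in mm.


A single room. The interior width is 3808 mm.

Four walls enclosing a rectangle with a door in the front wall — a room. Outside width 4190 minus two 191 mm walls gives 3808 mm.


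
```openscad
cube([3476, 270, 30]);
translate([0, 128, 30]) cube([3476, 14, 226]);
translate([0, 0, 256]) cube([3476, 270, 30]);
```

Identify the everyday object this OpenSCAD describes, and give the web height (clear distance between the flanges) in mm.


An I-beam. The web height is 226 mm.

Two wide flanges with a thin centred web — an I-beam. Overall 286 mm minus two 30 mm flanges gives a web of 286 − 2·30 = 226 mm.


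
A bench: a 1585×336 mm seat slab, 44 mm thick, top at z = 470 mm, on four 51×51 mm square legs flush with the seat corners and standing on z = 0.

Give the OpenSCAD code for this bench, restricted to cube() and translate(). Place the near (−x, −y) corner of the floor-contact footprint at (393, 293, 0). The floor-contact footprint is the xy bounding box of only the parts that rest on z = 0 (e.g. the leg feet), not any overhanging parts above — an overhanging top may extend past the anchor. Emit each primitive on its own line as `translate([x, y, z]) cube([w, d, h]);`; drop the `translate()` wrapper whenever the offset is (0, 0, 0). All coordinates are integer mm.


// leg_h = 470 − 44 = 426
translate([393, 293, 426]) cube([1585, 336, 44]);
translate([393, 293, 0]) cube([51, 51, 426]);
translate([393, 578, 0]) cube([51, 51, 426]);
translate([1927, 293, 0]) cube([51, 51, 426]);
translate([1927, 578, 0]) cube([51, 51, 426]);


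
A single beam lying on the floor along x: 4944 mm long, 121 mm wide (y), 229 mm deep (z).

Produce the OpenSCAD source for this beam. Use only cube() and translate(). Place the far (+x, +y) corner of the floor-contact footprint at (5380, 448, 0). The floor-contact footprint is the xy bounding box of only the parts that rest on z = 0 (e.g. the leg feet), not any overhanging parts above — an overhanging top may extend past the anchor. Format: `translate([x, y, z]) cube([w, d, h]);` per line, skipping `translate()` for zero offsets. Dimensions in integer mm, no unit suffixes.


translate([436, 327, 0]) cube([4944, 121, 229]);


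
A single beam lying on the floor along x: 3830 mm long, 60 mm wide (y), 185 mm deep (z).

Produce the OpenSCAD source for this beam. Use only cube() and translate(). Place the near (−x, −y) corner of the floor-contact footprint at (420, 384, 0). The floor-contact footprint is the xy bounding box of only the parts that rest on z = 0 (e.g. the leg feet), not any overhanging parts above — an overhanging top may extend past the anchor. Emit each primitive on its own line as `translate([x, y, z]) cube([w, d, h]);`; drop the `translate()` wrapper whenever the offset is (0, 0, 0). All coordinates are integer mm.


translate([420, 384, 0]) cube([3830, 60, 185]);


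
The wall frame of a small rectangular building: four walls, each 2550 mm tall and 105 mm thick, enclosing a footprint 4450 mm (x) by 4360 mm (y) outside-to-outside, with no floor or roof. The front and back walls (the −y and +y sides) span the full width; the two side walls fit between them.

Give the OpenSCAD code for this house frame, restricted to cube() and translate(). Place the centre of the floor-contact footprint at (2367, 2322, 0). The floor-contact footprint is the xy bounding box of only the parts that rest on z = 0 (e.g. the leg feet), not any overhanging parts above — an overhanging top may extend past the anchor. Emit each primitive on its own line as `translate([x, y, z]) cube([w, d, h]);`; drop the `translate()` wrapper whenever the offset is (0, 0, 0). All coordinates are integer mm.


translate([142, 142, 0]) cube([4450, 105, 2550]);
translate([142, 4397, 0]) cube([4450, 105, 2550]);
translate([142, 247, 0]) cube([105, 4150, 2550]);
translate([4487, 247, 0]) cube([105, 4150, 2550]);


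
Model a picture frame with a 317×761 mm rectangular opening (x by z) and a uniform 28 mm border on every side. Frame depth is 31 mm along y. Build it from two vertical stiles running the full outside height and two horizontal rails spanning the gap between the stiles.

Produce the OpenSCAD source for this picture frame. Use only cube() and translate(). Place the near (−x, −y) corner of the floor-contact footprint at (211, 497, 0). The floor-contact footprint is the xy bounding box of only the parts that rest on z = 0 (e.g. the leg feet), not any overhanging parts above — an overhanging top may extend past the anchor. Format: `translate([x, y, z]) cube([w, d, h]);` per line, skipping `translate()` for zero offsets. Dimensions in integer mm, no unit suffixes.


translate([211, 497, 0]) cube([28, 31, 817]);
translate([556, 497, 0]) cube([28, 31, 817]);
translate([239, 497, 0]) cube([317, 31, 28]);
translate([239, 497, 789]) cube([317, 31, 28]);


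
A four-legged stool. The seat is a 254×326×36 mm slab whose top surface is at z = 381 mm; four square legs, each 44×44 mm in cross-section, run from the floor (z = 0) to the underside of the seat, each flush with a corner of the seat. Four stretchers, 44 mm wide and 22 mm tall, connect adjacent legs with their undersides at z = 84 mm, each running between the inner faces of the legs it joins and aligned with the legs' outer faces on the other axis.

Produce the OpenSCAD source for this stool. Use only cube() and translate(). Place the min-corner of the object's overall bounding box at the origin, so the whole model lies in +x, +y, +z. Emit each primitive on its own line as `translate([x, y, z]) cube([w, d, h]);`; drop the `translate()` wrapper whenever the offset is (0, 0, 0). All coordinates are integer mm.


translate([0, 0, 345]) cube([254, 326, 36]);
cube([44, 44, 345]);
translate([210, 0, 0]) cube([44, 44, 345]);
translate([0, 282, 0]) cube([44, 44, 345]);
translate([210, 282, 0]) cube([44, 44, 345]);
translate([44, 0, 84]) cube([166, 44, 22]);
translate([44, 282, 84]) cube([166, 44, 22]);
translate([0, 44, 84]) cube([44, 238, 22]);
translate([210, 44, 84]) cube([44, 238, 22]);


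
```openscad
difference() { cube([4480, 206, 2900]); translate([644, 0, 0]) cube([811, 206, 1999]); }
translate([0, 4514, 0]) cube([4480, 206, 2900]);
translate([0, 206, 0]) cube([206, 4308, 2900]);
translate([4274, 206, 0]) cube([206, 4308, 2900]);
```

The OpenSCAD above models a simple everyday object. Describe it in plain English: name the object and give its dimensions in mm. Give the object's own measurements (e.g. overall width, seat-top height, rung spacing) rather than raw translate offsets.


A single room: four walls, each 2900 mm tall and 206 mm thick, enclosing an outside footprint 4480×4720 mm (x × y), no floor or roof. The front and back walls (−y and +y sides) run the full x-width; the side walls fit between their inner faces. A door opening 811 mm wide and 1999 mm tall is cut through the front wall from the floor up, its −x edge 644 mm from the wall's −x end.


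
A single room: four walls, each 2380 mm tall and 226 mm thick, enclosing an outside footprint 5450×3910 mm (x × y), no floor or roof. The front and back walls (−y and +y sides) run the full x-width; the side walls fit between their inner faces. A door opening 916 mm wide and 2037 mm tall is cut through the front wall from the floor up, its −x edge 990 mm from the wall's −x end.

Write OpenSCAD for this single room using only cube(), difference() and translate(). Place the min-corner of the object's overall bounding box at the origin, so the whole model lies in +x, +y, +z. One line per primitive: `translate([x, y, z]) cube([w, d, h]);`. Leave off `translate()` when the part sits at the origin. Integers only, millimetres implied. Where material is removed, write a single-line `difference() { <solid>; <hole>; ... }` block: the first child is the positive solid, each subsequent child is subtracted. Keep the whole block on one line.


difference() { cube([5450, 226, 2380]); translate([990, 0, 0]) cube([916, 226, 2037]); }
translate([0, 3684, 0]) cube([5450, 226, 2380]);
translate([0, 226, 0]) cube([226, 3458, 2380]);
translate([5224, 226, 0]) cube([226, 3458, 2380]);


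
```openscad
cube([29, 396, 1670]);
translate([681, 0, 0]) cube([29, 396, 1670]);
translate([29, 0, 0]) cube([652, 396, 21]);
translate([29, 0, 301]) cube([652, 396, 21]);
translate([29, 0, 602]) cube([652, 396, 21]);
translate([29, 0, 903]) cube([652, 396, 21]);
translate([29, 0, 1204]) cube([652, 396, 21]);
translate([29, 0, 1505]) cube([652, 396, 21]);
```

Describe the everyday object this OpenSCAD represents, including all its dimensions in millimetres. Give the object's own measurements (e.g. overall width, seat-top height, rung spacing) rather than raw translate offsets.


An open bookshelf. Two side panels, each 29 mm thick, 396 mm deep and 1670 mm tall, stand 710 mm apart (outside-to-outside). Between them sit 6 shelves, each 21 mm thick and 396 mm deep, spanning the full gap between the sides. The bottom shelf rests on the floor (its underside at z = 0) and the clear gap between one shelf's top and the next shelf's underside is 280 mm.


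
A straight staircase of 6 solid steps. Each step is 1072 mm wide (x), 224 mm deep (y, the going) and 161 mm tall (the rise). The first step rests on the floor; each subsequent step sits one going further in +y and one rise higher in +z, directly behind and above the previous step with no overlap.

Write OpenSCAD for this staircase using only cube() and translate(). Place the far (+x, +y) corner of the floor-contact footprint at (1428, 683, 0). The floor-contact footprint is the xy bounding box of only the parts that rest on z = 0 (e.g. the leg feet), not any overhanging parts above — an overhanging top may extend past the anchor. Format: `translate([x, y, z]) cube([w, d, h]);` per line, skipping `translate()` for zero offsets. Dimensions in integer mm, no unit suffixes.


translate([356, 459, 0]) cube([1072, 224, 161]);
translate([356, 683, 161]) cube([1072, 224, 161]);
translate([356, 907, 322]) cube([1072, 224, 161]);
translate([356, 1131, 483]) cube([1072, 224, 161]);
translate([356, 1355, 644]) cube([1072, 224, 161]);
translate([356, 1579, 805]) cube([1072, 224, 161]);
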